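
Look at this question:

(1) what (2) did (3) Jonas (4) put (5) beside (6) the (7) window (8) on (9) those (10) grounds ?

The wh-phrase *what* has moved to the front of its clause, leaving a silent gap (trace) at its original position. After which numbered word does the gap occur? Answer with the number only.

Underlying clause: Jonas did put what beside the window on those grounds.
The filler 'what' is interpreted as the direct object of 'put'. It moves to the left edge, and the trace sits right after 'put':
What did Jonas put ___ beside the window on those grounds?
'put' is word 4.

4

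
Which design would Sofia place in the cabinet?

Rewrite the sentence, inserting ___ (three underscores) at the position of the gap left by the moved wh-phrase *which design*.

Underlying clause: Sofia would place which design in the cabinet.
'which design' functions as the direct object of 'place'. The gap is right after 'place'.

Which design would Sofia place ___ in the cabinet?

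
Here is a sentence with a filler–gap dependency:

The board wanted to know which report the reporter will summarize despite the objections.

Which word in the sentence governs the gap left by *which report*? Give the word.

Pre-movement form: The reporter will summarize which report despite the objections.
'which report' is the direct object of 'summarize'. Wh-movement fronts it, leaving a gap right after 'summarize':
The board wanted to know which report the reporter will summarize ___ despite the objections.

summarize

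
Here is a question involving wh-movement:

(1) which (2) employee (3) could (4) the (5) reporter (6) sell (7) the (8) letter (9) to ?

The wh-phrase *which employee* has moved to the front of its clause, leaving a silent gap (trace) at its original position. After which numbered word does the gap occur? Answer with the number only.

9

In situ: The reporter could sell the letter to which employee.
The filler 'which employee' is interpreted as the object of the preposition 'to' (recipient of 'sell'). Fronting leaves a gap immediately after 'to':
Which employee could the reporter sell the letter to ___?
'to' is word 9.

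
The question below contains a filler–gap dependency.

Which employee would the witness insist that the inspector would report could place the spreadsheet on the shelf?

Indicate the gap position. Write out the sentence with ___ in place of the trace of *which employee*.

Which employee would the witness insist that the inspector would report ___ could place the spreadsheet on the shelf?

Underlying clause: The witness would insist that the inspector would report which employee could place the spreadsheet on the shelf.
The filler 'which employee' is interpreted as the subject of the clause embedded under 'report'. The gap is right after 'report'.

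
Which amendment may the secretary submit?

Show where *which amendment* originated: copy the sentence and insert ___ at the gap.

Which amendment may the secretary submit ___?

Before movement: The secretary may submit which amendment.
'which amendment' functions as the direct object of 'submit'. The gap is right after 'submit'.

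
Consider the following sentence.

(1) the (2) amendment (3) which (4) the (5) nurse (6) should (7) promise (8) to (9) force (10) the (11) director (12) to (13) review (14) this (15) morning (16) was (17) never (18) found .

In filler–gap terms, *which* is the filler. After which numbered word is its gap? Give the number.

13

'which' is the direct object of 'review'. It moves to the left edge, and the trace sits right after 'review':
The amendment which the nurse should promise to force the director to review ___ this morning was never found.
'review' is word 13.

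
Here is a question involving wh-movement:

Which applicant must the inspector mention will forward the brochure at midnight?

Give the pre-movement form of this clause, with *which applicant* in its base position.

The inspector must mention which applicant will forward the brochure at midnight.

The filler 'which applicant' is interpreted as the subject of the clause embedded under 'mention'. Wh-movement fronts it, leaving a gap right after 'mention':
Which applicant must the inspector mention ___ will forward the brochure at midnight?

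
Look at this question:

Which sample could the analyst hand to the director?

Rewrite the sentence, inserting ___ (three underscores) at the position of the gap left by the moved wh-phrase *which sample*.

Before movement: The analyst could hand which sample to the director.
The filler 'which sample' is interpreted as the direct object of 'hand'. The gap is right after 'hand'.

Which sample could the analyst hand ___ to the director?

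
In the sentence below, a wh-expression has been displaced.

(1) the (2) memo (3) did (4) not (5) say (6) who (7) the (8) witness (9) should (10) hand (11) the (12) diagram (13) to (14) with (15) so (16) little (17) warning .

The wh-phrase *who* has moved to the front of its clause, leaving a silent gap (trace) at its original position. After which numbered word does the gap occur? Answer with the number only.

Before movement: The witness should hand the diagram to who with so little warning.
The filler 'who' is interpreted as the object of the preposition 'to' (recipient of 'hand'). Wh-movement fronts it, leaving a gap right after 'to':
The memo did not say who the witness should hand the diagram to ___ with so little warning.
'to' is word 13.

13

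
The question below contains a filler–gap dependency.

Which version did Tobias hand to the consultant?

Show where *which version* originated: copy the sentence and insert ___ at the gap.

Which version did Tobias hand ___ to the consultant?

In situ: Tobias did hand which version to the consultant.
The filler 'which version' is interpreted as the direct object of 'hand'. The gap is right after 'hand'.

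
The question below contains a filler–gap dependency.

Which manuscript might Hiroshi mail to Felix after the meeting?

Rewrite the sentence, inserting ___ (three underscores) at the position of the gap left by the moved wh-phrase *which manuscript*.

Which manuscript might Hiroshi mail ___ to Felix after the meeting?

Underlying clause: Hiroshi might mail which manuscript to Felix after the meeting.
'which manuscript' is the direct object of 'mail'. The gap is right after 'mail'.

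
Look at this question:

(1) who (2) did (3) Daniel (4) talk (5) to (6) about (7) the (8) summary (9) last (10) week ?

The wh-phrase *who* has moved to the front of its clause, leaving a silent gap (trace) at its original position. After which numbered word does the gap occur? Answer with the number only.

5

Pre-movement form: Daniel did talk to who about the summary last week.
'who' functions as the object of the preposition 'to'. Wh-movement fronts it, leaving a gap right after 'to':
Who did Daniel talk to ___ about the summary last week?
'to' is word 5.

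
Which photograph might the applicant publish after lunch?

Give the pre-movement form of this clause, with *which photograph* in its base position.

The applicant might publish which photograph after lunch.

'which photograph' functions as the direct object of 'publish'. Fronting leaves a gap immediately after 'publish':
Which photograph might the applicant publish ___ after lunch?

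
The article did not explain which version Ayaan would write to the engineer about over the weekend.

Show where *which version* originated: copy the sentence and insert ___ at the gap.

Before movement: Ayaan would write to the engineer about which version over the weekend.
'which version' is the object of the preposition 'about'. The gap is right after 'about'.

The article did not explain which version Ayaan would write to the engineer about ___ over the weekend.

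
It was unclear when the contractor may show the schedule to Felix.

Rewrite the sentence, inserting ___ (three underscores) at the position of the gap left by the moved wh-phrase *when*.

It was unclear when the contractor may show the schedule to Felix ___.

Pre-movement form: The contractor may show the schedule to Felix when.
'when' is the temporal adjunct. The gap is right after 'Felix'.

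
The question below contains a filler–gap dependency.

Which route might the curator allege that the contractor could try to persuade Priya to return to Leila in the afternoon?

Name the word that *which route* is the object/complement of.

In situ: The curator might allege that the contractor could try to persuade Priya to return which route to Leila in the afternoon.
'which route' functions as the direct object of 'return'. Fronting leaves a gap immediately after 'return':
Which route might the curator allege that the contractor could try to persuade Priya to return ___ to Leila in the afternoon?

return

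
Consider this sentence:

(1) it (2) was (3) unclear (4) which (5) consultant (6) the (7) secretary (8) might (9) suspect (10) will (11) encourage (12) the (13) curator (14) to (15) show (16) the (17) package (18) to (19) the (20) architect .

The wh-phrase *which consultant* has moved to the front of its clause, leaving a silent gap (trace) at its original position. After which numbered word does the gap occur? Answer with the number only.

In situ: The secretary might suspect which consultant will encourage the curator to show the package to the architect.
The filler 'which consultant' is interpreted as the subject of the clause embedded under 'suspect'. Wh-movement fronts it, leaving a gap right after 'suspect':
It was unclear which consultant the secretary might suspect ___ will encourage the curator to show the package to the architect.
'suspect' is word 9.

9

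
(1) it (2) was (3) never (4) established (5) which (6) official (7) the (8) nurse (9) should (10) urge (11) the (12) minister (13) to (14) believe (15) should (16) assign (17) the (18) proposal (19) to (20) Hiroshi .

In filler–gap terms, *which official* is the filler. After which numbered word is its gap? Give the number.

14

Before movement: The nurse should urge the minister to believe which official should assign the proposal to Hiroshi.
'which official' functions as the subject of the clause embedded under 'believe'. It moves to the left edge, and the trace sits right after 'believe':
It was never established which official the nurse should urge the minister to believe ___ should assign the proposal to Hiroshi.
'believe' is word 14.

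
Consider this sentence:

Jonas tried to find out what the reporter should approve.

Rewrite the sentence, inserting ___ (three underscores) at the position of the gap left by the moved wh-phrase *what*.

Underlying clause: The reporter should approve what.
'what' functions as the direct object of 'approve'. The gap is right after 'approve'.

Jonas tried to find out what the reporter should approve ___.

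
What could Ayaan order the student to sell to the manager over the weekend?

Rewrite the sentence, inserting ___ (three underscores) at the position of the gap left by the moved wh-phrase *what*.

What could Ayaan order the student to sell ___ to the manager over the weekend?

In situ: Ayaan could order the student to sell what to the manager over the weekend.
The filler 'what' is interpreted as the direct object of 'sell'. The gap is right after 'sell'.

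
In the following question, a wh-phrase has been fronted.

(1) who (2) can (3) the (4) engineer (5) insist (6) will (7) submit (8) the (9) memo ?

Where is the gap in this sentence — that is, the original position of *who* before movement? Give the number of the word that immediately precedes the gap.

5

Before movement: The engineer can insist who will submit the memo.
The filler 'who' is interpreted as the subject of the clause embedded under 'insist'. Fronting leaves a gap immediately after 'insist':
Who can the engineer insist ___ will submit the memo?
'insist' is word 5.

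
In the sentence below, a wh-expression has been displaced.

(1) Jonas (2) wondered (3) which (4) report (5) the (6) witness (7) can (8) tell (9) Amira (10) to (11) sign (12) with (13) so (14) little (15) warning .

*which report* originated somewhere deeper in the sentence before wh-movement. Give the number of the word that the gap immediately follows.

Pre-movement form: The witness can tell Amira to sign which report with so little warning.
'which report' is the direct object of 'sign'. Wh-movement fronts it, leaving a gap right after 'sign':
Jonas wondered which report the witness can tell Amira to sign ___ with so little warning.
'sign' is word 11.

11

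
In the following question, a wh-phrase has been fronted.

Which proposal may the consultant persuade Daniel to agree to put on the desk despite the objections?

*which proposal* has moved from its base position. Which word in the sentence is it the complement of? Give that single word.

put

Pre-movement form: The consultant may persuade Daniel to agree to put which proposal on the desk despite the objections.
'which proposal' is the direct object of 'put'. It moves to the left edge, and the trace sits right after 'put':
Which proposal may the consultant persuade Daniel to agree to put ___ on the desk despite the objections?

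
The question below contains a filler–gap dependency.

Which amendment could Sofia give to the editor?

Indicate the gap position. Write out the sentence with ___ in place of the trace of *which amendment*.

Pre-movement form: Sofia could give which amendment to the editor.
'which amendment' functions as the direct object of 'give'. The gap is right after 'give'.

Which amendment could Sofia give ___ to the editor?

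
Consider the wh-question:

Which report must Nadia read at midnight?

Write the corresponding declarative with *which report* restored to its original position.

Nadia must read which report at midnight.

'which report' functions as the direct object of 'read'. Wh-movement fronts it, leaving a gap right after 'read':
Which report must Nadia read ___ at midnight?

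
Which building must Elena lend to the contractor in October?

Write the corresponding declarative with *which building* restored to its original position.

'which building' functions as the direct object of 'lend'. Fronting leaves a gap immediately after 'lend':
Which building must Elena lend ___ to the contractor in October?

Elena must lend which building to the contractor in October.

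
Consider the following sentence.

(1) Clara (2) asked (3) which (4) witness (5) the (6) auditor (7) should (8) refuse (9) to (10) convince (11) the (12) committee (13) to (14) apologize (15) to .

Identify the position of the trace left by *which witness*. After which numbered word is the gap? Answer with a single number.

In situ: The auditor should refuse to convince the committee to apologize to which witness.
'which witness' functions as the object of the preposition 'to'. Wh-movement fronts it, leaving a gap right after 'to':
Clara asked which witness the auditor should refuse to convince the committee to apologize to ___.
'to' is word 15.

15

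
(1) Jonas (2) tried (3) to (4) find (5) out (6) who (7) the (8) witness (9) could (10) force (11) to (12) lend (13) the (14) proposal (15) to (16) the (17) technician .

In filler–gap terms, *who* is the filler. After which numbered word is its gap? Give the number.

10

Before movement: The witness could force who to lend the proposal to the technician.
'who' is the direct object of 'force'. It moves to the left edge, and the trace sits right after 'force':
Jonas tried to find out who the witness could force ___ to lend the proposal to the technician.
'force' is word 10.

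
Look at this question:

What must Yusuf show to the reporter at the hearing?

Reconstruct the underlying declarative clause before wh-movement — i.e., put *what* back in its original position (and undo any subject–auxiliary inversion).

Yusuf must show what to the reporter at the hearing.

'what' is the direct object of 'show'. Wh-movement fronts it, leaving a gap right after 'show':
What must Yusuf show ___ to the reporter at the hearing?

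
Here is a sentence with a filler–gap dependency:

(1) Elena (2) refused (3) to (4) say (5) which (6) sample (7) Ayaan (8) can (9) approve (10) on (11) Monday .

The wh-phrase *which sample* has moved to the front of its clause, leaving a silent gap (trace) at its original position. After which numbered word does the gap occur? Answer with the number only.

9

Underlying clause: Ayaan can approve which sample on Monday.
The filler 'which sample' is interpreted as the direct object of 'approve'. Wh-movement fronts it, leaving a gap right after 'approve':
Elena refused to say which sample Ayaan can approve ___ on Monday.
'approve' is word 9.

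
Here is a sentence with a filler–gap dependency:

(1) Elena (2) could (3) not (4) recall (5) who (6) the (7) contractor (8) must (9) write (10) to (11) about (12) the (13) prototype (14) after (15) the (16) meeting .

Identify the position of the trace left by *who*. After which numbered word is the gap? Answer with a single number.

10

Underlying clause: The contractor must write to who about the prototype after the meeting.
The filler 'who' is interpreted as the object of the preposition 'to'. Wh-movement fronts it, leaving a gap right after 'to':
Elena could not recall who the contractor must write to ___ about the prototype after the meeting.
'to' is word 10.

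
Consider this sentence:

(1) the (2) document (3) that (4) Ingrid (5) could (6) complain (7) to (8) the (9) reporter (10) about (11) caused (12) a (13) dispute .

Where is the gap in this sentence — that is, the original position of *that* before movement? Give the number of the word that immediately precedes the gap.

10

'that' is the object of the preposition 'about'. It moves to the left edge, and the trace sits right after 'about':
The document that Ingrid could complain to the reporter about ___ caused a dispute.
'about' is word 10.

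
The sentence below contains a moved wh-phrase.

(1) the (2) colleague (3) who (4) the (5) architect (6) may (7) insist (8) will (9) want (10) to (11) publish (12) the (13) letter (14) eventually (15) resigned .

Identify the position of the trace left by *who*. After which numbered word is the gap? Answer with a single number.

7

'who' is the subject of the clause embedded under 'insist'. Fronting leaves a gap immediately after 'insist':
The colleague who the architect may insist ___ will want to publish the letter eventually resigned.
'insist' is word 7.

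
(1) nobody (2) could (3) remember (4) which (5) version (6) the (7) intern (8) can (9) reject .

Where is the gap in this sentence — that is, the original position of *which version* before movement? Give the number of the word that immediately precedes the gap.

Pre-movement form: The intern can reject which version.
'which version' functions as the direct object of 'reject'. Wh-movement fronts it, leaving a gap right after 'reject':
Nobody could remember which version the intern can reject ___.
'reject' is word 9.

9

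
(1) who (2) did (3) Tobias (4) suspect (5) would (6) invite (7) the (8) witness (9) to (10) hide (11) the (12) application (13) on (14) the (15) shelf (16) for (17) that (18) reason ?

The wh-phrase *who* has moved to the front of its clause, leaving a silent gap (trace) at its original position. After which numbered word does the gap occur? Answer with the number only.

Before movement: Tobias did suspect who would invite the witness to hide the application on the shelf for that reason.
The filler 'who' is interpreted as the subject of the clause embedded under 'suspect'. Fronting leaves a gap immediately after 'suspect':
Who did Tobias suspect ___ would invite the witness to hide the application on the shelf for that reason?
'suspect' is word 4.

4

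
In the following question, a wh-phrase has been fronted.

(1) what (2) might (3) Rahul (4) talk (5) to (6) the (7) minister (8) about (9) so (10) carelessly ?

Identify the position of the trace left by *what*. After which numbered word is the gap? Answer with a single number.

Pre-movement form: Rahul might talk to the minister about what so carelessly.
'what' functions as the object of the preposition 'about'. Fronting leaves a gap immediately after 'about':
What might Rahul talk to the minister about ___ so carelessly?
'about' is word 8.

8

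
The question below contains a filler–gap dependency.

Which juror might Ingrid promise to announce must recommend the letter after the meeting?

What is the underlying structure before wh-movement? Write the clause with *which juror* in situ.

Ingrid might promise to announce which juror must recommend the letter after the meeting.

'which juror' functions as the subject of the clause embedded under 'announce'. Wh-movement fronts it, leaving a gap right after 'announce':
Which juror might Ingrid promise to announce ___ must recommend the letter after the meeting?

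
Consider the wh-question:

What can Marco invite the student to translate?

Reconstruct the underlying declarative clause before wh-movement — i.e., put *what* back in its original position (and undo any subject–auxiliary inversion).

Marco can invite the student to translate what.

'what' functions as the direct object of 'translate'. Fronting leaves a gap immediately after 'translate':
What can Marco invite the student to translate ___?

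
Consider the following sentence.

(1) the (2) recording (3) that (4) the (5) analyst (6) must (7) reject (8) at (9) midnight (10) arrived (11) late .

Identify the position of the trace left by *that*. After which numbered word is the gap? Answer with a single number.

7

'that' functions as the direct object of 'reject'. Wh-movement fronts it, leaving a gap right after 'reject':
The recording that the analyst must reject ___ at midnight arrived late.
'reject' is word 7.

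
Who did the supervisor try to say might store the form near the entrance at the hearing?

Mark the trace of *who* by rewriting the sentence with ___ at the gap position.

Who did the supervisor try to say ___ might store the form near the entrance at the hearing?

Pre-movement form: The supervisor did try to say who might store the form near the entrance at the hearing.
'who' functions as the subject of the clause embedded under 'say'. The gap is right after 'say'.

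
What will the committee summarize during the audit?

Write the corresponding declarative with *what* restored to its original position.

The committee will summarize what during the audit.

'what' functions as the direct object of 'summarize'. It moves to the left edge, and the trace sits right after 'summarize':
What will the committee summarize ___ during the audit?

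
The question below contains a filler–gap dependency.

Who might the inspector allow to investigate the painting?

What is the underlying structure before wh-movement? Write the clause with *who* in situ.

'who' functions as the direct object of 'allow'. It moves to the left edge, and the trace sits right after 'allow':
Who might the inspector allow ___ to investigate the painting?

The inspector might allow who to investigate the painting.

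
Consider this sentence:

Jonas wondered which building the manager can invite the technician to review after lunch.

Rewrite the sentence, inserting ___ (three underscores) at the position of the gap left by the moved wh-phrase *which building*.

In situ: The manager can invite the technician to review which building after lunch.
The filler 'which building' is interpreted as the direct object of 'review'. The gap is right after 'review'.

Jonas wondered which building the manager can invite the technician to review ___ after lunch.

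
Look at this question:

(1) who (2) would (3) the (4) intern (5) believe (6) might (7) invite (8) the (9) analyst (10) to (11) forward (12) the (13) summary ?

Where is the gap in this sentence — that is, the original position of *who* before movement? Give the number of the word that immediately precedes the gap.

5

Pre-movement form: The intern would believe who might invite the analyst to forward the summary.
'who' is the subject of the clause embedded under 'believe'. Wh-movement fronts it, leaving a gap right after 'believe':
Who would the intern believe ___ might invite the analyst to forward the summary?
'believe' is word 5.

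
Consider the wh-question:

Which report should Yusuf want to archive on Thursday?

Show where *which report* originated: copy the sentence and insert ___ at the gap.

Which report should Yusuf want to archive ___ on Thursday?

Underlying clause: Yusuf should want to archive which report on Thursday.
The filler 'which report' is interpreted as the direct object of 'archive'. The gap is right after 'archive'.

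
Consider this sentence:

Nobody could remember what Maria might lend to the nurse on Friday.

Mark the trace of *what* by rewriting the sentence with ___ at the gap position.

Nobody could remember what Maria might lend ___ to the nurse on Friday.

Before movement: Maria might lend what to the nurse on Friday.
'what' is the direct object of 'lend'. The gap is right after 'lend'.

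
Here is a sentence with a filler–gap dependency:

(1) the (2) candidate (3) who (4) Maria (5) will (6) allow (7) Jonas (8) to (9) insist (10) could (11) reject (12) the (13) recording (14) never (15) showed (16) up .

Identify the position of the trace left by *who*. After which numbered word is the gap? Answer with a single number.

'who' functions as the subject of the clause embedded under 'insist'. Wh-movement fronts it, leaving a gap right after 'insist':
The candidate who Maria will allow Jonas to insist ___ could reject the recording never showed up.
'insist' is word 9.

9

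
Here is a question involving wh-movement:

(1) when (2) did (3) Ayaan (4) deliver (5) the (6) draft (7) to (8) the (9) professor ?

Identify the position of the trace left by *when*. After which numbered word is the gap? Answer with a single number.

Before movement: Ayaan did deliver the draft to the professor when.
'when' is the temporal adjunct. Fronting leaves a gap immediately after 'professor':
When did Ayaan deliver the draft to the professor ___?
'professor' is word 9.

9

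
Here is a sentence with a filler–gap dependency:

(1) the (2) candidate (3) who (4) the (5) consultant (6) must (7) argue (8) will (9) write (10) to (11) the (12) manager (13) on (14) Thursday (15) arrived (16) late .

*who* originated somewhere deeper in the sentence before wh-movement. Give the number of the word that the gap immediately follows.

'who' functions as the subject of the clause embedded under 'argue'. It moves to the left edge, and the trace sits right after 'argue':
The candidate who the consultant must argue ___ will write to the manager on Thursday arrived late.
'argue' is word 7.

7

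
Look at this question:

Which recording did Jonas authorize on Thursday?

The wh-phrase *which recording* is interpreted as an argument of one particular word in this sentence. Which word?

authorize

Underlying clause: Jonas did authorize which recording on Thursday.
'which recording' is the direct object of 'authorize'. It moves to the left edge, and the trace sits right after 'authorize':
Which recording did Jonas authorize ___ on Thursday?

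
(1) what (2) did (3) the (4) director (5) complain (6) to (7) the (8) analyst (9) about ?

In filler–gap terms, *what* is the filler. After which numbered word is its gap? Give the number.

Underlying clause: The director did complain to the analyst about what.
'what' is the object of the preposition 'about'. It moves to the left edge, and the trace sits right after 'about':
What did the director complain to the analyst about ___?
'about' is word 9.

9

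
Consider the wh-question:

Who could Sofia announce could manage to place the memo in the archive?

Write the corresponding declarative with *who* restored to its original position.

Sofia could announce who could manage to place the memo in the archive.

'who' is the subject of the clause embedded under 'announce'. It moves to the left edge, and the trace sits right after 'announce':
Who could Sofia announce ___ could manage to place the memo in the archive?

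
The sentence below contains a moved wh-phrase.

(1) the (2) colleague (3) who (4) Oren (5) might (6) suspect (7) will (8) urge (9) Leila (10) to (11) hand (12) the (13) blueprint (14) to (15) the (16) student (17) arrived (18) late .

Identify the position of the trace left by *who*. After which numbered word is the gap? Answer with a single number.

'who' is the subject of the clause embedded under 'suspect'. It moves to the left edge, and the trace sits right after 'suspect':
The colleague who Oren might suspect ___ will urge Leila to hand the blueprint to the student arrived late.
'suspect' is word 6.

6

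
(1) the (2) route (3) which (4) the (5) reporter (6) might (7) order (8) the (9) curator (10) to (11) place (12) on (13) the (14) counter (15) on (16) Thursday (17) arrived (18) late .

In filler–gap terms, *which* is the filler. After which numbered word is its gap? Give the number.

'which' functions as the direct object of 'place'. Wh-movement fronts it, leaving a gap right after 'place':
The route which the reporter might order the curator to place ___ on the counter on Thursday arrived late.
'place' is word 11.

11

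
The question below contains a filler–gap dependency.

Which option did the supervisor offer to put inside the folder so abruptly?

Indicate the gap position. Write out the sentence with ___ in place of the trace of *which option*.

In situ: The supervisor did offer to put which option inside the folder so abruptly.
'which option' is the direct object of 'put'. The gap is right after 'put'.

Which option did the supervisor offer to put ___ inside the folder so abruptly?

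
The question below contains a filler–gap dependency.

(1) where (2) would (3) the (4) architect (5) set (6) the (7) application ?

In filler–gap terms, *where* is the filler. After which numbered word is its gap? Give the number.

In situ: The architect would set the application where.
'where' functions as the locative complement of 'set'. Fronting leaves a gap immediately after 'application':
Where would the architect set the application ___?
'application' is word 7.

7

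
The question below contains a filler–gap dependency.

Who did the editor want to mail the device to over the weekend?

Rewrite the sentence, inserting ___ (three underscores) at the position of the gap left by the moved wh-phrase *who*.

Pre-movement form: The editor did want to mail the device to who over the weekend.
The filler 'who' is interpreted as the object of the preposition 'to' (recipient of 'mail'). The gap is right after 'to'.

Who did the editor want to mail the device to ___ over the weekend?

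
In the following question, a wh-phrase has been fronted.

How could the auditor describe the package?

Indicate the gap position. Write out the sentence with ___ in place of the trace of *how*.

How could the auditor describe the package ___?

Before movement: The auditor could describe the package how.
The filler 'how' is interpreted as the manner adjunct. The gap is right after 'package'.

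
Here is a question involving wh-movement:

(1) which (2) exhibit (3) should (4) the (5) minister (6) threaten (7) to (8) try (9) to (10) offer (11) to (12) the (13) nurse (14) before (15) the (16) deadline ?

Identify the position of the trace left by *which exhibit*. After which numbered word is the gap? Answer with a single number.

10

In situ: The minister should threaten to try to offer which exhibit to the nurse before the deadline.
The filler 'which exhibit' is interpreted as the direct object of 'offer'. Fronting leaves a gap immediately after 'offer':
Which exhibit should the minister threaten to try to offer ___ to the nurse before the deadline?
'offer' is word 10.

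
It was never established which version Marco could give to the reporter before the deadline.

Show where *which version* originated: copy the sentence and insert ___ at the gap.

In situ: Marco could give which version to the reporter before the deadline.
'which version' is the direct object of 'give'. The gap is right after 'give'.

It was never established which version Marco could give ___ to the reporter before the deadline.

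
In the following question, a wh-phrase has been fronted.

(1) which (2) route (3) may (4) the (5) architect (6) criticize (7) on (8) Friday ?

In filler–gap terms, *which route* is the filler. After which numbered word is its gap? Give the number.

Underlying clause: The architect may criticize which route on Friday.
'which route' is the direct object of 'criticize'. Wh-movement fronts it, leaving a gap right after 'criticize':
Which route may the architect criticize ___ on Friday?
'criticize' is word 6.

6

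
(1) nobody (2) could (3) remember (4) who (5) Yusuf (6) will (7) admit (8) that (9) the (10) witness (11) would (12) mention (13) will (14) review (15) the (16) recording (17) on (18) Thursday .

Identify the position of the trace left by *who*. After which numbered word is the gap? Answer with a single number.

12

In situ: Yusuf will admit that the witness would mention who will review the recording on Thursday.
'who' is the subject of the clause embedded under 'mention'. Fronting leaves a gap immediately after 'mention':
Nobody could remember who Yusuf will admit that the witness would mention ___ will review the recording on Thursday.
'mention' is word 12.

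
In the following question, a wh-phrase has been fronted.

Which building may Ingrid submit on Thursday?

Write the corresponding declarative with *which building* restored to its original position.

'which building' is the direct object of 'submit'. It moves to the left edge, and the trace sits right after 'submit':
Which building may Ingrid submit ___ on Thursday?

Ingrid may submit which building on Thursday.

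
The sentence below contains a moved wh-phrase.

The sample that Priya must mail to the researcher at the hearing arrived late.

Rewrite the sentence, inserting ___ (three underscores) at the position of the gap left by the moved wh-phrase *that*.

'that' is the direct object of 'mail'. The gap is right after 'mail'.

The sample that Priya must mail ___ to the researcher at the hearing arrived late.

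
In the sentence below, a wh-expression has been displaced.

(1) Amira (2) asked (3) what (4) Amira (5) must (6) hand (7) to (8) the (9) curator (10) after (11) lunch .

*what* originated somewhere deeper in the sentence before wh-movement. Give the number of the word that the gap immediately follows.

6

In situ: Amira must hand what to the curator after lunch.
The filler 'what' is interpreted as the direct object of 'hand'. Wh-movement fronts it, leaving a gap right after 'hand':
Amira asked what Amira must hand ___ to the curator after lunch.
'hand' is word 6.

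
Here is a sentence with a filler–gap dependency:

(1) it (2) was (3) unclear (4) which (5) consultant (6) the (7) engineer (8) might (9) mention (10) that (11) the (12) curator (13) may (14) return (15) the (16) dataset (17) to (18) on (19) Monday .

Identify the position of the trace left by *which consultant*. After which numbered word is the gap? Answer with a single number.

17

Underlying clause: The engineer might mention that the curator may return the dataset to which consultant on Monday.
The filler 'which consultant' is interpreted as the object of the preposition 'to' (recipient of 'return'). Wh-movement fronts it, leaving a gap right after 'to':
It was unclear which consultant the engineer might mention that the curator may return the dataset to ___ on Monday.
'to' is word 17.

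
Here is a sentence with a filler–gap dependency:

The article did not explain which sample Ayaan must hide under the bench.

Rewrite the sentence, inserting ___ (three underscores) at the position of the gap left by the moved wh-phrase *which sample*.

Underlying clause: Ayaan must hide which sample under the bench.
'which sample' is the direct object of 'hide'. The gap is right after 'hide'.

The article did not explain which sample Ayaan must hide ___ under the bench.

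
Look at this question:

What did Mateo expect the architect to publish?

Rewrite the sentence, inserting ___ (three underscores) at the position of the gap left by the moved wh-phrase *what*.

In situ: Mateo did expect the architect to publish what.
The filler 'what' is interpreted as the direct object of 'publish'. The gap is right after 'publish'.

What did Mateo expect the architect to publish ___?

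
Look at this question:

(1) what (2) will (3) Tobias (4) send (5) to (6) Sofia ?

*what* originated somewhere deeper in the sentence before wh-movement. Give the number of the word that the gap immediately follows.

In situ: Tobias will send what to Sofia.
'what' functions as the direct object of 'send'. It moves to the left edge, and the trace sits right after 'send':
What will Tobias send ___ to Sofia?
'send' is word 4.

4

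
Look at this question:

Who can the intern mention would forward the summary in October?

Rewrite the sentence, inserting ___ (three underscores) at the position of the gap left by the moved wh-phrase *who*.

Who can the intern mention ___ would forward the summary in October?

Before movement: The intern can mention who would forward the summary in October.
'who' is the subject of the clause embedded under 'mention'. The gap is right after 'mention'.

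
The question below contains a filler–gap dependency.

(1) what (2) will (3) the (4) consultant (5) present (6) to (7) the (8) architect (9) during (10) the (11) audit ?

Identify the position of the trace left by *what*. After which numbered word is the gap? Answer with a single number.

5

Before movement: The consultant will present what to the architect during the audit.
The filler 'what' is interpreted as the direct object of 'present'. Wh-movement fronts it, leaving a gap right after 'present':
What will the consultant present ___ to the architect during the audit?
'present' is word 5.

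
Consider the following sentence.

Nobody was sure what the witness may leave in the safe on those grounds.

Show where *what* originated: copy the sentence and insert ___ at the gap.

Nobody was sure what the witness may leave ___ in the safe on those grounds.

Pre-movement form: The witness may leave what in the safe on those grounds.
'what' functions as the direct object of 'leave'. The gap is right after 'leave'.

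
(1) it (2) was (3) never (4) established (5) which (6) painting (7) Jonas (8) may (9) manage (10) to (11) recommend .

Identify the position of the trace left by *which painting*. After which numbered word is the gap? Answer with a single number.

Before movement: Jonas may manage to recommend which painting.
'which painting' functions as the direct object of 'recommend'. Wh-movement fronts it, leaving a gap right after 'recommend':
It was never established which painting Jonas may manage to recommend ___.
'recommend' is word 11.

11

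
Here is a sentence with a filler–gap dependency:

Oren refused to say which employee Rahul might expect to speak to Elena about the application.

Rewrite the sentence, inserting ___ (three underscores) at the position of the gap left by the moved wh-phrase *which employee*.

In situ: Rahul might expect which employee to speak to Elena about the application.
The filler 'which employee' is interpreted as the direct object of 'expect'. The gap is right after 'expect'.

Oren refused to say which employee Rahul might expect ___ to speak to Elena about the application.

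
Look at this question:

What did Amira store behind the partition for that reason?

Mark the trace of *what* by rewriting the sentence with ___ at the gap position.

In situ: Amira did store what behind the partition for that reason.
'what' functions as the direct object of 'store'. The gap is right after 'store'.

What did Amira store ___ behind the partition for that reason?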